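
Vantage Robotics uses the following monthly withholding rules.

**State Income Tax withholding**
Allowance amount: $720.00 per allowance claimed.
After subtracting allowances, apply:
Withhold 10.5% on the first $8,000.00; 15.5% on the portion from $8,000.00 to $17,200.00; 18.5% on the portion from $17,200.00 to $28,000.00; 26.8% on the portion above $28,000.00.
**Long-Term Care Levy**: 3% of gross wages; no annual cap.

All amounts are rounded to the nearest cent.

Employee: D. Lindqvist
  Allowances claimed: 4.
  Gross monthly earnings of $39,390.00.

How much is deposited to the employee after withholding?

State Income Tax: taxable = $39,390.00 − 4×$720.00 = $36,510.00
  $4,264.00 + 26.8% × ($36,510.00 − $28,000.00) = $4,264.00 + 26.8% × $8,510.00 = $6,544.68
Long-Term Care Levy: 3% × $39,390.00 = $1,181.70
Total withheld: $6,544.68 + $1,181.70 = $7,726.38
Net pay: $39,390.00 − $7,726.38 = $31,663.62

$31,663.62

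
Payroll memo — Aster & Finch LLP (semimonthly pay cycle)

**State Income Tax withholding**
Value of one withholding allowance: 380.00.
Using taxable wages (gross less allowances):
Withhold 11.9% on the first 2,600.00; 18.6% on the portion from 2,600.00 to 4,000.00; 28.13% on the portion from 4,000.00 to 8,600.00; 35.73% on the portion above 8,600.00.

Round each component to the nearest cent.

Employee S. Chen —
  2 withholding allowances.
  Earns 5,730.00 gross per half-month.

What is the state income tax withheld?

State Income Tax: taxable = 5,730.00 − 2×380.00 = 4,970.00
  569.80 + 28.13% × (4,970.00 − 4,000.00) = 569.80 + 28.13% × 970.00 = 842.66

842.66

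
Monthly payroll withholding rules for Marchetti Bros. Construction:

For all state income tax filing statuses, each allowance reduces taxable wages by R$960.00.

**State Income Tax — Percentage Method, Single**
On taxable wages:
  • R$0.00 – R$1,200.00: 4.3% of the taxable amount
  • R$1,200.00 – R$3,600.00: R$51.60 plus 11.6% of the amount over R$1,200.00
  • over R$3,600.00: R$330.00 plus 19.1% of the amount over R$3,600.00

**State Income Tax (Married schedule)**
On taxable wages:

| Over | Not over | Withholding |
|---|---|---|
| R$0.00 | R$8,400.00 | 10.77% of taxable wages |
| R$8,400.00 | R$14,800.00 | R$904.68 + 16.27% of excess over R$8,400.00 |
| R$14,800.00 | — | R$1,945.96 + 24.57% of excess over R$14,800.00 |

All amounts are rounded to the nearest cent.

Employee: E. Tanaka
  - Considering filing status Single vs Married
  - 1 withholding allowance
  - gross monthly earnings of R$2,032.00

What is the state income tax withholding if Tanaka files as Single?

R$46.10

State Income Tax (Single): taxable = R$2,032.00 − 1×R$960.00 = R$1,072.00
  4.3% × R$1,072.00 = R$46.10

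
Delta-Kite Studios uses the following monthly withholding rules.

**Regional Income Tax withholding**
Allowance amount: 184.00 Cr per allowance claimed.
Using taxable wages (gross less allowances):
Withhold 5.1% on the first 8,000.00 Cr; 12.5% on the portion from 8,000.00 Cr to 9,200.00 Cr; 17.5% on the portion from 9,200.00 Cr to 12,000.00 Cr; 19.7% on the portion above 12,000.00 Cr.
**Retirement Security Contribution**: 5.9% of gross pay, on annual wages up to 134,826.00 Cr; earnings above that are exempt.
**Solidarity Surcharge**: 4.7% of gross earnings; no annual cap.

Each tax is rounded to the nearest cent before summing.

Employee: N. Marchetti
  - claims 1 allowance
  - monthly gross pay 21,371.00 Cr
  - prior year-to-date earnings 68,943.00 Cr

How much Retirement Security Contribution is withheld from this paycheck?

1,260.89 Cr

Retirement Security Contribution: 5.9% × 21,371.00 Cr = 1,260.89 Cr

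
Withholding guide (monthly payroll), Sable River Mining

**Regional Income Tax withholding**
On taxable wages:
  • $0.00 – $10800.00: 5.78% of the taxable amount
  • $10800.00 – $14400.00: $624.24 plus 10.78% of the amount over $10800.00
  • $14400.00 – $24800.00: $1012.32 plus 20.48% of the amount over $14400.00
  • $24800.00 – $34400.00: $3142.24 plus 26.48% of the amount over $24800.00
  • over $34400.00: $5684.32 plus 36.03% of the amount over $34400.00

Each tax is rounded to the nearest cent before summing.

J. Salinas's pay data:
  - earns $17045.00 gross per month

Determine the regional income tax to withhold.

Regional Income Tax: taxable = $17045.00
  $1012.32 + 20.48% × ($17045.00 − $14400.00) = $1012.32 + 20.48% × $2645.00 = $1554.02

$1554.02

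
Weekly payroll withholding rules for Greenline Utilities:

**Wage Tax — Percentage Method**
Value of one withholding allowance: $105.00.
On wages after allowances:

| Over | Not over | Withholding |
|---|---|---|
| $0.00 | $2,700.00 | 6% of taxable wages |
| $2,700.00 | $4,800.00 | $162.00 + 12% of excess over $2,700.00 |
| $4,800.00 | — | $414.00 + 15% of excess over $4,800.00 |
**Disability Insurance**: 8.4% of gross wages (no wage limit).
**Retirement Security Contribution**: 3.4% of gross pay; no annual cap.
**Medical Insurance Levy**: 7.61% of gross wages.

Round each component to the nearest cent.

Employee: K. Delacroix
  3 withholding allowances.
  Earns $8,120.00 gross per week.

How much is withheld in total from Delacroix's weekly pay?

$2,440.84

Wage Tax: taxable = $8,120.00 − 3×$105.00 = $7,805.00
  $414.00 + 15% × ($7,805.00 − $4,800.00) = $414.00 + 15% × $3,005.00 = $864.75
Disability Insurance: 8.4% × $8,120.00 = $682.08
Retirement Security Contribution: 3.4% × $8,120.00 = $276.08
Medical Insurance Levy: 7.61% × $8,120.00 = $617.93
Total: $864.75 + $682.08 + $276.08 + $617.93 = $2,440.84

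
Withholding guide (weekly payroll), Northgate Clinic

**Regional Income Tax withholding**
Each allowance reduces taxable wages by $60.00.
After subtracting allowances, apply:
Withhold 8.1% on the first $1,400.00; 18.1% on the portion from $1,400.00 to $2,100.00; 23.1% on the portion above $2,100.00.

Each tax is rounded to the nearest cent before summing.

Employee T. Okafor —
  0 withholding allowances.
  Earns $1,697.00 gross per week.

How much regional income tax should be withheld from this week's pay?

Regional Income Tax: taxable = $1,697.00
  $113.40 + 18.1% × ($1,697.00 − $1,400.00) = $113.40 + 18.1% × $297.00 = $167.16

$167.16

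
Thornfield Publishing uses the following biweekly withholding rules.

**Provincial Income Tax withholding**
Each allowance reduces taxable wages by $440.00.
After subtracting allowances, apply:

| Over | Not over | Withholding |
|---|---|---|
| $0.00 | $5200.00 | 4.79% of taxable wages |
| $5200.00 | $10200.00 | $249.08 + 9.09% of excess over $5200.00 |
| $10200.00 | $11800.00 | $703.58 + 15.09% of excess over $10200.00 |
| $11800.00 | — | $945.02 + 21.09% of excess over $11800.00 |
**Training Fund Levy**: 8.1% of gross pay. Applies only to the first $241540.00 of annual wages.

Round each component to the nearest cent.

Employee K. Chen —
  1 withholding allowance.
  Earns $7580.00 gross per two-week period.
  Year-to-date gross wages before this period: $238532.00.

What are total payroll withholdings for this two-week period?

Provincial Income Tax: taxable = $7580.00 − 1×$440.00 = $7140.00
  $249.08 + 9.09% × ($7140.00 − $5200.00) = $249.08 + 9.09% × $1940.00 = $425.43
Training Fund Levy: cap $241540.00 − YTD $238532.00 = $3008.00 subject; 8.1% × $3008.00 = $243.65
Total: $425.43 + $243.65 = $669.08

$669.08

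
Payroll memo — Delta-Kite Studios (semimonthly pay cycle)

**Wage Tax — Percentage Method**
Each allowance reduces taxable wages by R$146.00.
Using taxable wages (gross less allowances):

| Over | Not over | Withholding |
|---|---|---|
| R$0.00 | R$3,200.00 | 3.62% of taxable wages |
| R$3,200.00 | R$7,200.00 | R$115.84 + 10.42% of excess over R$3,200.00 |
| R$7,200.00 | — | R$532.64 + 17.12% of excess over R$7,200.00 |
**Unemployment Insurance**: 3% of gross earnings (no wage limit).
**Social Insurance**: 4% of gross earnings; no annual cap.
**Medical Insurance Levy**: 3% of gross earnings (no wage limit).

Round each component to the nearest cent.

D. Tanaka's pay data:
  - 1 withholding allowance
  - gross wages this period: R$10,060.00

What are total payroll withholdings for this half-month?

R$2,003.28

Wage Tax: taxable = R$10,060.00 − 1×R$146.00 = R$9,914.00
  R$532.64 + 17.12% × (R$9,914.00 − R$7,200.00) = R$532.64 + 17.12% × R$2,714.00 = R$997.28
Unemployment Insurance: 3% × R$10,060.00 = R$301.80
Social Insurance: 4% × R$10,060.00 = R$402.40
Medical Insurance Levy: 3% × R$10,060.00 = R$301.80
Total: R$997.28 + R$301.80 + R$402.40 + R$301.80 = R$2,003.28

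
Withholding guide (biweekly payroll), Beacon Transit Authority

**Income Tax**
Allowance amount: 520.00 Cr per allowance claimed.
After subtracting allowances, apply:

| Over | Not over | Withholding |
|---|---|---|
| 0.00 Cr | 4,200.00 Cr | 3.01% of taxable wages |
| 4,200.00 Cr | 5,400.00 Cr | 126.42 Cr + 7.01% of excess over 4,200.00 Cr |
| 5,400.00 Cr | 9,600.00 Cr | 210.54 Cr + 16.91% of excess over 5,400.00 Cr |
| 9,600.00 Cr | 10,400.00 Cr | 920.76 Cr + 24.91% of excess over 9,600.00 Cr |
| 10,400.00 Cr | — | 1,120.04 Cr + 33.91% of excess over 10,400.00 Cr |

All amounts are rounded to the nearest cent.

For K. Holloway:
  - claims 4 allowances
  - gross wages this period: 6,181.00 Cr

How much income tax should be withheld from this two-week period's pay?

123.44 Cr

Income Tax: taxable = 6,181.00 Cr − 4×520.00 Cr = 4,101.00 Cr
  3.01% × 4,101.00 Cr = 123.44 Cr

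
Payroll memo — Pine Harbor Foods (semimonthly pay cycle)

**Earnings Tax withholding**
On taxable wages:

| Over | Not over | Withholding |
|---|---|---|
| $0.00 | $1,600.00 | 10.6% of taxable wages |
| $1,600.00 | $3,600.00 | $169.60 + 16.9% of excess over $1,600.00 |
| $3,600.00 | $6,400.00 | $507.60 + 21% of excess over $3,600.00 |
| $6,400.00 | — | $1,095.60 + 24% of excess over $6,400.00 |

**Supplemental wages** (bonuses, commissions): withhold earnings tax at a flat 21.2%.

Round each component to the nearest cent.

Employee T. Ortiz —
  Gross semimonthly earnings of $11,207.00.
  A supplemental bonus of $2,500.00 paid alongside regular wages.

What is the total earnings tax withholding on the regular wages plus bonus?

$2,779.28

Earnings Tax: taxable = $11,207.00
  $1,095.60 + 24% × ($11,207.00 − $6,400.00) = $1,095.60 + 24% × $4,807.00 = $2,249.28
Supplemental (21.2% flat on bonus): 21.2% × $2,500.00 = $530.00
Total earnings tax: $2,249.28 + $530.00 = $2,779.28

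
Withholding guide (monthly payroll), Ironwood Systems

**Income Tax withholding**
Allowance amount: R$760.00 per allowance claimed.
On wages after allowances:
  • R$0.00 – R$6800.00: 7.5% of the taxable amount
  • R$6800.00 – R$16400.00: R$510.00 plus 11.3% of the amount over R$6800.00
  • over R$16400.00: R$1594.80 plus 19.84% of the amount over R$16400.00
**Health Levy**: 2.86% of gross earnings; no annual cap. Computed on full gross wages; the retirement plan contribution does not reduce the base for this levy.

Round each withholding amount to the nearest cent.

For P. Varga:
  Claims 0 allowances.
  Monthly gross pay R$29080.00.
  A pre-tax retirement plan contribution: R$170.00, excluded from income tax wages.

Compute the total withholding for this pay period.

Income Tax: taxable = R$29080.00 − R$170.00 = R$28910.00
  R$1594.80 + 19.84% × (R$28910.00 − R$16400.00) = R$1594.80 + 19.84% × R$12510.00 = R$4076.78
Health Levy: 2.86% × R$29080.00 = R$831.69
Total: R$4076.78 + R$831.69 = R$4908.47

R$4908.47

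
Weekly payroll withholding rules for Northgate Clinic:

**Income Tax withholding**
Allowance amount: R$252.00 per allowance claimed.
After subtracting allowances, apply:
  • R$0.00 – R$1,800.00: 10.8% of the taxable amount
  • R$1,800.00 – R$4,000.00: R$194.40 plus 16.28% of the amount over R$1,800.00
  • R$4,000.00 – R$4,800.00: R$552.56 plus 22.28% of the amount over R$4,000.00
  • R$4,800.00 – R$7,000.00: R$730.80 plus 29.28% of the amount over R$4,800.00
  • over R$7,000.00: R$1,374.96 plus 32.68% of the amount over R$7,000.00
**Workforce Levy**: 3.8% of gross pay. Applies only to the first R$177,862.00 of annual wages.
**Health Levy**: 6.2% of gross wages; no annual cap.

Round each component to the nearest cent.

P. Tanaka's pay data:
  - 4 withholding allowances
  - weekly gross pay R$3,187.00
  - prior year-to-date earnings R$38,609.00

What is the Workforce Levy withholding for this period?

R$121.11

Workforce Levy: 3.8% × R$3,187.00 = R$121.11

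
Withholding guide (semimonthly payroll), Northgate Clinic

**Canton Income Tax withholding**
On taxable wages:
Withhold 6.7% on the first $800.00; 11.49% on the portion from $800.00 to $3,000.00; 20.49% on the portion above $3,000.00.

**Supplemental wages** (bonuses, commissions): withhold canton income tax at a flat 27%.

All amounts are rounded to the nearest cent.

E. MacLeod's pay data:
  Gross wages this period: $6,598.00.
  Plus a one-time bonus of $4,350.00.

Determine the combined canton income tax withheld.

Canton Income Tax: taxable = $6,598.00
  $306.38 + 20.49% × ($6,598.00 − $3,000.00) = $306.38 + 20.49% × $3,598.00 = $1,043.61
Supplemental (27% flat on bonus): 27% × $4,350.00 = $1,174.50
Total canton income tax: $1,043.61 + $1,174.50 = $2,218.11

$2,218.11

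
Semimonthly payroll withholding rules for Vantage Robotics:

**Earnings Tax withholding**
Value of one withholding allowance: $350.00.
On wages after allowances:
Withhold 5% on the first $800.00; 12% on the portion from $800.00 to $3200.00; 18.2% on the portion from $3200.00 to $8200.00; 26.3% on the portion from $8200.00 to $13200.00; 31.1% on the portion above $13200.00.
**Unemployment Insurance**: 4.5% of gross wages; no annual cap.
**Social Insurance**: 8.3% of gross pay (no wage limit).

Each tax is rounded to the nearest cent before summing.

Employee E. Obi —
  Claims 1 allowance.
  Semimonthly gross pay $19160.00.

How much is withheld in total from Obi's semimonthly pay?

$6750.19

Earnings Tax: taxable = $19160.00 − 1×$350.00 = $18810.00
  $2553.00 + 31.1% × ($18810.00 − $13200.00) = $2553.00 + 31.1% × $5610.00 = $4297.71
Unemployment Insurance: 4.5% × $19160.00 = $862.20
Social Insurance: 8.3% × $19160.00 = $1590.28
Total: $4297.71 + $862.20 + $1590.28 = $6750.19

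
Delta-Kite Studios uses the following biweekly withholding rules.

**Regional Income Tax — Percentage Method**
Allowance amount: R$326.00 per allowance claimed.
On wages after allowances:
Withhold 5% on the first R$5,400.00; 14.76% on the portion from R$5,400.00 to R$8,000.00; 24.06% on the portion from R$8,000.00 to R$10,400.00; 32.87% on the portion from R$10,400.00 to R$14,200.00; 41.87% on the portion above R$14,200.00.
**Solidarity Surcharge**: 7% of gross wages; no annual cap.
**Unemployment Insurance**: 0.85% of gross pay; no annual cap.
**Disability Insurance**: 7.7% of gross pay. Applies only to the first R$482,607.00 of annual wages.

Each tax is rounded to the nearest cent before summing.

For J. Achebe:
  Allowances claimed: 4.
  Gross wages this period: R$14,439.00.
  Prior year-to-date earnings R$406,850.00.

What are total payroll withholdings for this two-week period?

R$4,375.45

Regional Income Tax: taxable = R$14,439.00 − 4×R$326.00 = R$13,135.00
  R$1,231.20 + 32.87% × (R$13,135.00 − R$10,400.00) = R$1,231.20 + 32.87% × R$2,735.00 = R$2,130.19
Solidarity Surcharge: 7% × R$14,439.00 = R$1,010.73
Unemployment Insurance: 0.85% × R$14,439.00 = R$122.73
Disability Insurance: 7.7% × R$14,439.00 = R$1,111.80
Total: R$2,130.19 + R$1,010.73 + R$122.73 + R$1,111.80 = R$4,375.45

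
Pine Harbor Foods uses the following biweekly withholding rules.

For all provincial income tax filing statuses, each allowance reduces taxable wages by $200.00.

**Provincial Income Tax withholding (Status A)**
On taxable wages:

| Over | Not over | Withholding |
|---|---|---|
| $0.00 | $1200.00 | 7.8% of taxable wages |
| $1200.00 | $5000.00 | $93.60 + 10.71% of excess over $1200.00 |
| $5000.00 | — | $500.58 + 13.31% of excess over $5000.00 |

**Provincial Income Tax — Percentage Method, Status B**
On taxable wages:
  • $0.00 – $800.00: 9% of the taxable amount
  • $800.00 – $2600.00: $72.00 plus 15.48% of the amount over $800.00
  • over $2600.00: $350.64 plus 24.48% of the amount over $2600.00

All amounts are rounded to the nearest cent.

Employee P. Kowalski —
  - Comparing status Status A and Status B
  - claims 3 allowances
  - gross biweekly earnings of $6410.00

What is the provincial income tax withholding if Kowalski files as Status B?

Provincial Income Tax (Status B): taxable = $6410.00 − 3×$200.00 = $5810.00
  $350.64 + 24.48% × ($5810.00 − $2600.00) = $350.64 + 24.48% × $3210.00 = $1136.45

$1136.45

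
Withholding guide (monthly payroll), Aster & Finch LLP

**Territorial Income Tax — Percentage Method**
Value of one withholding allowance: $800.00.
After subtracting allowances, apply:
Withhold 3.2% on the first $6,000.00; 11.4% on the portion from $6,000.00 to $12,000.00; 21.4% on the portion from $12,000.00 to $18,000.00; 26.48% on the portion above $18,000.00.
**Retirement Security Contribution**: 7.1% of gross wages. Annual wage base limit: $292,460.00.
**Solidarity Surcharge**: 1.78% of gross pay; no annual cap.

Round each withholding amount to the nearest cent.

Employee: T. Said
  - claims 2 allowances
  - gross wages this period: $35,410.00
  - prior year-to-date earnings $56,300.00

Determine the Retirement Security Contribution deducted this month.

Retirement Security Contribution: 7.1% × $35,410.00 = $2,514.11

$2,514.11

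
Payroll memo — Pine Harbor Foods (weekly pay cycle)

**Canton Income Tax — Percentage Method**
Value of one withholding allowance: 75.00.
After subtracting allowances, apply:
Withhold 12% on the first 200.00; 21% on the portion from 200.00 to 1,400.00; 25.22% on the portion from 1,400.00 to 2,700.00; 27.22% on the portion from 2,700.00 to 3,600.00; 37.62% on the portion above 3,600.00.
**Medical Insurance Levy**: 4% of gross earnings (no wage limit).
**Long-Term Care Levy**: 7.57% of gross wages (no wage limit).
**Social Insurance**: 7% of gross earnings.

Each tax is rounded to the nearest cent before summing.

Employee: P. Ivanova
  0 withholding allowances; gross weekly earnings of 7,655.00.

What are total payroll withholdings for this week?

3,795.86

Canton Income Tax: taxable = 7,655.00
  848.84 + 37.62% × (7,655.00 − 3,600.00) = 848.84 + 37.62% × 4,055.00 = 2,374.33
Medical Insurance Levy: 4% × 7,655.00 = 306.20
Long-Term Care Levy: 7.57% × 7,655.00 = 579.48
Social Insurance: 7% × 7,655.00 = 535.85
Total: 2,374.33 + 306.20 + 579.48 + 535.85 = 3,795.86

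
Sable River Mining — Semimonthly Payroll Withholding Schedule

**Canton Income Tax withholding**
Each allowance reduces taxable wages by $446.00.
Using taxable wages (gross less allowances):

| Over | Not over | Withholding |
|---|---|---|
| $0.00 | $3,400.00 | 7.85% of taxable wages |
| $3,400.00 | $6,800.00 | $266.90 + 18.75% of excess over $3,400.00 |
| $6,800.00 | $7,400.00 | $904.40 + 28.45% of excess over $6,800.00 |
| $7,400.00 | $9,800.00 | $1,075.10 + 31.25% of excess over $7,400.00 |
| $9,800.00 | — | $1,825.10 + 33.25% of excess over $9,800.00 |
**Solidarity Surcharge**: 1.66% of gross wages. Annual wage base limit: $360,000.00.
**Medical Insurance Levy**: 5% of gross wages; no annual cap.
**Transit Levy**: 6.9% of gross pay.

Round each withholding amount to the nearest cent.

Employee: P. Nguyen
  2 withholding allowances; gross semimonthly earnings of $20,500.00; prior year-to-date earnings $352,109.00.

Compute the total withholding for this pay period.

Canton Income Tax: taxable = $20,500.00 − 2×$446.00 = $19,608.00
  $1,825.10 + 33.25% × ($19,608.00 − $9,800.00) = $1,825.10 + 33.25% × $9,808.00 = $5,086.26
Solidarity Surcharge: cap $360,000.00 − YTD $352,109.00 = $7,891.00 subject; 1.66% × $7,891.00 = $130.99
Medical Insurance Levy: 5% × $20,500.00 = $1,025.00
Transit Levy: 6.9% × $20,500.00 = $1,414.50
Total: $5,086.26 + $130.99 + $1,025.00 + $1,414.50 = $7,656.75

$7,656.75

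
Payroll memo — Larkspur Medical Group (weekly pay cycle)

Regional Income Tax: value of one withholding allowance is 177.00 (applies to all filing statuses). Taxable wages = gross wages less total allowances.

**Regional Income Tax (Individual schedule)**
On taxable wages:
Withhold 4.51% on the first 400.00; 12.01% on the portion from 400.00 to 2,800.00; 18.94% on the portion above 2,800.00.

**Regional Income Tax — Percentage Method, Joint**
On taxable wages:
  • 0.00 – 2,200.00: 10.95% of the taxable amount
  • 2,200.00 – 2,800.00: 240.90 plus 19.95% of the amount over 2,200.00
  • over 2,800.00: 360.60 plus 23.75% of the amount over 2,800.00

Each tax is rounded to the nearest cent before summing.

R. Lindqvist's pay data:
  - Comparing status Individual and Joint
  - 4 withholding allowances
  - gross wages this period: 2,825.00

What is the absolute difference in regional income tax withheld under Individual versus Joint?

7.56

Regional Income Tax (Individual): taxable = 2,825.00 − 4×177.00 = 2,117.00
  18.04 + 12.01% × (2,117.00 − 400.00) = 18.04 + 12.01% × 1,717.00 = 224.25
Regional Income Tax (Joint): taxable = 2,825.00 − 4×177.00 = 2,117.00
  10.95% × 2,117.00 = 231.81
Difference: |224.25 − 231.81| = 7.56 (higher under Joint)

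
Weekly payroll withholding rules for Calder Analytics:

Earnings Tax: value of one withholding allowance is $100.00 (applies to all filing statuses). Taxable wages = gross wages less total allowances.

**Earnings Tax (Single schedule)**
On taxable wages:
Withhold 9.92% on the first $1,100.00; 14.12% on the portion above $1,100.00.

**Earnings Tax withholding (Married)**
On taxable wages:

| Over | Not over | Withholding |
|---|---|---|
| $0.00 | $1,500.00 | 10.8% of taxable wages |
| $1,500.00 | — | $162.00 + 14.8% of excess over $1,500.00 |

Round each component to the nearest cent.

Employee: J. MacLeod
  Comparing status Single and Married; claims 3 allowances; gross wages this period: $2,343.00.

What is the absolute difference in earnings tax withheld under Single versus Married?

$0.09

Earnings Tax (Single): taxable = $2,343.00 − 3×$100.00 = $2,043.00
  $109.12 + 14.12% × ($2,043.00 − $1,100.00) = $109.12 + 14.12% × $943.00 = $242.27
Earnings Tax (Married): taxable = $2,343.00 − 3×$100.00 = $2,043.00
  $162.00 + 14.8% × ($2,043.00 − $1,500.00) = $162.00 + 14.8% × $543.00 = $242.36
Difference: |$242.27 − $242.36| = $0.09 (higher under Married)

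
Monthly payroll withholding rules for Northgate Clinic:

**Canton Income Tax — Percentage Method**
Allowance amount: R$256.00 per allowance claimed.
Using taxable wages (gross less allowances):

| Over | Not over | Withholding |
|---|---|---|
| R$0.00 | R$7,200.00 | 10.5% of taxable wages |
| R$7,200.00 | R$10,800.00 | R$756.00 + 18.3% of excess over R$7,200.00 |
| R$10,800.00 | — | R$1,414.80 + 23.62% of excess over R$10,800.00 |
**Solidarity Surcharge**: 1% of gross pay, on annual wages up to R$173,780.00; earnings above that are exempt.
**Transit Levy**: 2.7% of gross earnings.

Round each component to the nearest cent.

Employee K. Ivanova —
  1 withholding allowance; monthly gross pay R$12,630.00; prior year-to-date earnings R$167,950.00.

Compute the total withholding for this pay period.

Canton Income Tax: taxable = R$12,630.00 − 1×R$256.00 = R$12,374.00
  R$1,414.80 + 23.62% × (R$12,374.00 − R$10,800.00) = R$1,414.80 + 23.62% × R$1,574.00 = R$1,786.58
Solidarity Surcharge: cap R$173,780.00 − YTD R$167,950.00 = R$5,830.00 subject; 1% × R$5,830.00 = R$58.30
Transit Levy: 2.7% × R$12,630.00 = R$341.01
Total: R$1,786.58 + R$58.30 + R$341.01 = R$2,185.89

R$2,185.89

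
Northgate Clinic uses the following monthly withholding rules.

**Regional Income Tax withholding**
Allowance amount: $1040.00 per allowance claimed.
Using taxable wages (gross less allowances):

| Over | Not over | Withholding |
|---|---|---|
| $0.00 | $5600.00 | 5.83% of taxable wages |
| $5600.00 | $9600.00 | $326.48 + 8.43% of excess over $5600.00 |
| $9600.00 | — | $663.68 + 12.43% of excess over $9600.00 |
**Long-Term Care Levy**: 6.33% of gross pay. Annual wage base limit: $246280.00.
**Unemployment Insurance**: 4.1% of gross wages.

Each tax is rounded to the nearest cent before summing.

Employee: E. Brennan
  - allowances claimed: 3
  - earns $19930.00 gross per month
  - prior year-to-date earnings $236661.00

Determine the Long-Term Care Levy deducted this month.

$608.88

Long-Term Care Levy: cap $246280.00 − YTD $236661.00 = $9619.00 subject; 6.33% × $9619.00 = $608.88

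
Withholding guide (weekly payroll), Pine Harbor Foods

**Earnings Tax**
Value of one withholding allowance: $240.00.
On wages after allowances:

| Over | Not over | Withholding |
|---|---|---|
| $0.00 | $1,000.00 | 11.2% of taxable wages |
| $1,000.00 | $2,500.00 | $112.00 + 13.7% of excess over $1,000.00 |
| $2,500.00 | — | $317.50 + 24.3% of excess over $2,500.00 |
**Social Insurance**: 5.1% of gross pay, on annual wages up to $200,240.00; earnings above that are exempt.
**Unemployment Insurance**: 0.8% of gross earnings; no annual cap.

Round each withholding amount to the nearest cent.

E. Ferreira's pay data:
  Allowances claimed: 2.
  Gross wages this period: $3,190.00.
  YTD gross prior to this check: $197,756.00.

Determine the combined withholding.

Earnings Tax: taxable = $3,190.00 − 2×$240.00 = $2,710.00
  $317.50 + 24.3% × ($2,710.00 − $2,500.00) = $317.50 + 24.3% × $210.00 = $368.53
Social Insurance: cap $200,240.00 − YTD $197,756.00 = $2,484.00 subject; 5.1% × $2,484.00 = $126.68
Unemployment Insurance: 0.8% × $3,190.00 = $25.52
Total: $368.53 + $126.68 + $25.52 = $520.73

$520.73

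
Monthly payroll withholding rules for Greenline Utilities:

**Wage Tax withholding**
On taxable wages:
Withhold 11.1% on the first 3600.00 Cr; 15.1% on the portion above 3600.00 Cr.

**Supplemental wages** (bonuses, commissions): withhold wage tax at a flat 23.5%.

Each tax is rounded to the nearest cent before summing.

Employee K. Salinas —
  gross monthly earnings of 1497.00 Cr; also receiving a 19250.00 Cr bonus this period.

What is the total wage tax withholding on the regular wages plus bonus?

4689.92 Cr

Wage Tax: taxable = 1497.00 Cr
  11.1% × 1497.00 Cr = 166.17 Cr
Supplemental (23.5% flat on bonus): 23.5% × 19250.00 Cr = 4523.75 Cr
Total wage tax: 166.17 Cr + 4523.75 Cr = 4689.92 Cr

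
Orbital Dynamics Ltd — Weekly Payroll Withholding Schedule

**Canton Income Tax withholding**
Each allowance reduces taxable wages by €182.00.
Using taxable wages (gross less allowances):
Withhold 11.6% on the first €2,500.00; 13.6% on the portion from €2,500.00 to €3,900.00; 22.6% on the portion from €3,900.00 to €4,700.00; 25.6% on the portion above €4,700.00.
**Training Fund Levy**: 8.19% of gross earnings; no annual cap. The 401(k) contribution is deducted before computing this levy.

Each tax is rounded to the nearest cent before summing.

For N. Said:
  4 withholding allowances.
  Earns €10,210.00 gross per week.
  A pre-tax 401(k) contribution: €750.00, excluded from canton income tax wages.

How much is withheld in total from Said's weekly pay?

€2,468.16

Canton Income Tax: taxable = €10,210.00 − €750.00 − 4×€182.00 = €8,732.00
  €661.20 + 25.6% × (€8,732.00 − €4,700.00) = €661.20 + 25.6% × €4,032.00 = €1,693.39
Training Fund Levy: 8.19% × €9,460.00 = €774.77
Total: €1,693.39 + €774.77 = €2,468.16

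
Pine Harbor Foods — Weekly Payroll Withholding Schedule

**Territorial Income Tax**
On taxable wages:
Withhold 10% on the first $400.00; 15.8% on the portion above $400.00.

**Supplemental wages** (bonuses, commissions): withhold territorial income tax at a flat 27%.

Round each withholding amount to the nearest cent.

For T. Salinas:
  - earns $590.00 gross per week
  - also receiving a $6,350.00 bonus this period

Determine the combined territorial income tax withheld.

Territorial Income Tax: taxable = $590.00
  $40.00 + 15.8% × ($590.00 − $400.00) = $40.00 + 15.8% × $190.00 = $70.02
Supplemental (27% flat on bonus): 27% × $6,350.00 = $1,714.50
Total territorial income tax: $70.02 + $1,714.50 = $1,784.52

$1,784.52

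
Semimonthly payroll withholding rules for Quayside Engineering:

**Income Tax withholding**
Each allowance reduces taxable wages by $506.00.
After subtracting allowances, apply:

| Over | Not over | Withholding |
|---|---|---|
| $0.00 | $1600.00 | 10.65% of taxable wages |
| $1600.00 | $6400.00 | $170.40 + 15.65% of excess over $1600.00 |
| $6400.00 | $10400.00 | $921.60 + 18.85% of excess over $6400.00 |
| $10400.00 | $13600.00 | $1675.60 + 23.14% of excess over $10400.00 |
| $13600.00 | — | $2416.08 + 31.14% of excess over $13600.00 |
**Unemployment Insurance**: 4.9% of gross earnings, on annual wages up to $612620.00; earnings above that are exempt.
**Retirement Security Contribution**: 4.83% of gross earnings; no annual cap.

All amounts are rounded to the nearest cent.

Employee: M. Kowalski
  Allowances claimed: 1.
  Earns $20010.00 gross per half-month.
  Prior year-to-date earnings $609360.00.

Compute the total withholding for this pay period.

Income Tax: taxable = $20010.00 − 1×$506.00 = $19504.00
  $2416.08 + 31.14% × ($19504.00 − $13600.00) = $2416.08 + 31.14% × $5904.00 = $4254.59
Unemployment Insurance: cap $612620.00 − YTD $609360.00 = $3260.00 subject; 4.9% × $3260.00 = $159.74
Retirement Security Contribution: 4.83% × $20010.00 = $966.48
Total: $4254.59 + $159.74 + $966.48 = $5380.81

$5380.81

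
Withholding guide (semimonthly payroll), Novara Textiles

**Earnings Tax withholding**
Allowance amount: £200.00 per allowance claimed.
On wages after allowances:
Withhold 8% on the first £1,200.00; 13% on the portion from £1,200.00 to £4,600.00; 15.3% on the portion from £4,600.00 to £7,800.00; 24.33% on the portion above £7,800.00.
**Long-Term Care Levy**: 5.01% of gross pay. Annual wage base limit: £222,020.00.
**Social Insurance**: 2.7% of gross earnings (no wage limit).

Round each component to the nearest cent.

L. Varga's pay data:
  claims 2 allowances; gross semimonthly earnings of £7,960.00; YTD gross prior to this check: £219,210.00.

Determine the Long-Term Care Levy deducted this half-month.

£140.78

Long-Term Care Levy: cap £222,020.00 − YTD £219,210.00 = £2,810.00 subject; 5.01% × £2,810.00 = £140.78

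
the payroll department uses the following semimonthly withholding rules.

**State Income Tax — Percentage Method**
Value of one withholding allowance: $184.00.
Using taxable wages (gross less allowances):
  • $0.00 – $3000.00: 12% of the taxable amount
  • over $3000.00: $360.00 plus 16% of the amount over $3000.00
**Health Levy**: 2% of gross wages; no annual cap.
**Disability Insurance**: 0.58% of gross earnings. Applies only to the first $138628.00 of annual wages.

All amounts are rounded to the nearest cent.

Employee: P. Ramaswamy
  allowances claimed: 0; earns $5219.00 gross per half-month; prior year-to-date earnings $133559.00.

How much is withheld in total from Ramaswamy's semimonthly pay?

State Income Tax: taxable = $5219.00
  $360.00 + 16% × ($5219.00 − $3000.00) = $360.00 + 16% × $2219.00 = $715.04
Health Levy: 2% × $5219.00 = $104.38
Disability Insurance: cap $138628.00 − YTD $133559.00 = $5069.00 subject; 0.58% × $5069.00 = $29.40
Total: $715.04 + $104.38 + $29.40 = $848.82

$848.82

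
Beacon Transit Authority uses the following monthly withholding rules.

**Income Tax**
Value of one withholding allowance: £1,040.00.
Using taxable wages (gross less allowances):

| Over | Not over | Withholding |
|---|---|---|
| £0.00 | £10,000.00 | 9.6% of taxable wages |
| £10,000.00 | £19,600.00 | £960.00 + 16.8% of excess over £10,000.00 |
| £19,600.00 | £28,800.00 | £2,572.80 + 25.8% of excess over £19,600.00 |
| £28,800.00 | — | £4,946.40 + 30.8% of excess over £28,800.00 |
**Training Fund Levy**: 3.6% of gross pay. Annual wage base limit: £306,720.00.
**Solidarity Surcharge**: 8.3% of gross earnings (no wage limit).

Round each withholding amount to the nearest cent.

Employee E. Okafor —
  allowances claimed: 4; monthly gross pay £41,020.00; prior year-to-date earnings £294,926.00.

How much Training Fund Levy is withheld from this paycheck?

£424.58

Training Fund Levy: cap £306,720.00 − YTD £294,926.00 = £11,794.00 subject; 3.6% × £11,794.00 = £424.58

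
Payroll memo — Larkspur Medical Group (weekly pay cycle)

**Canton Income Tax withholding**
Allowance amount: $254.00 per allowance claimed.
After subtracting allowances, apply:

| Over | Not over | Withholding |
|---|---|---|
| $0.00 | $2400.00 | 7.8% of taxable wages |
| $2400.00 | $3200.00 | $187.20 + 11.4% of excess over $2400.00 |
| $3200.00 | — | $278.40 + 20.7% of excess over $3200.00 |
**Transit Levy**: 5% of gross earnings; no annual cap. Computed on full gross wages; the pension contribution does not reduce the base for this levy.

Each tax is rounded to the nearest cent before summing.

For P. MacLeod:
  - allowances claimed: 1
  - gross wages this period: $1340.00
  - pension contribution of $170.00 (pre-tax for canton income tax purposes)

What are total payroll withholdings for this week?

Canton Income Tax: taxable = $1340.00 − $170.00 − 1×$254.00 = $916.00
  7.8% × $916.00 = $71.45
Transit Levy: 5% × $1340.00 = $67.00
Total: $71.45 + $67.00 = $138.45

$138.45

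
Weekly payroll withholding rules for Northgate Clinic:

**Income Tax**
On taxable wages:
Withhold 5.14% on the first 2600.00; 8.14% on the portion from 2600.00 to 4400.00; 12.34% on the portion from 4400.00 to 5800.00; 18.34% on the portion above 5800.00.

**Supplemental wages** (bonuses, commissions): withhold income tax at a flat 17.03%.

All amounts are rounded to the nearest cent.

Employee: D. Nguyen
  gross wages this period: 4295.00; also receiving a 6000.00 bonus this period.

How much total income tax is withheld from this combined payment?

Income Tax: taxable = 4295.00
  133.64 + 8.14% × (4295.00 − 2600.00) = 133.64 + 8.14% × 1695.00 = 271.61
Supplemental (17.03% flat on bonus): 17.03% × 6000.00 = 1021.80
Total income tax: 271.61 + 1021.80 = 1293.41

1293.41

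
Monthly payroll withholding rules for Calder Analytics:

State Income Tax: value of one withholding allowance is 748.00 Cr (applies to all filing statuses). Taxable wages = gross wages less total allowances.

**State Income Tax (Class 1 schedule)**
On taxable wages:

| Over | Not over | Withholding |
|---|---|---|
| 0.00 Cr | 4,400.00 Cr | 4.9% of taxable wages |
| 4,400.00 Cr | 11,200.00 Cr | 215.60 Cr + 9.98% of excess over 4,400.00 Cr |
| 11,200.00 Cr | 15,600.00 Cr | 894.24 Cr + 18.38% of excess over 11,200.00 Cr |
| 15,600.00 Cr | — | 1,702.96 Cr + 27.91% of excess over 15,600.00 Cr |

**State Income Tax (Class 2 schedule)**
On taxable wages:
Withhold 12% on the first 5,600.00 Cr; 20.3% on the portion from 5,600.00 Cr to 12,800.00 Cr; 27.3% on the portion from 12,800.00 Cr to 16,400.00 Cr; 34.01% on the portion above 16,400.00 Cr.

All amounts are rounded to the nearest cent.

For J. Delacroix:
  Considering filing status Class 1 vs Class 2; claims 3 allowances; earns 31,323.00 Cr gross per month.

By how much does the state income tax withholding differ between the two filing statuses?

State Income Tax (Class 1): taxable = 31,323.00 Cr − 3×748.00 Cr = 29,079.00 Cr
  1,702.96 Cr + 27.91% × (29,079.00 Cr − 15,600.00 Cr) = 1,702.96 Cr + 27.91% × 13,479.00 Cr = 5,464.95 Cr
State Income Tax (Class 2): taxable = 31,323.00 Cr − 3×748.00 Cr = 29,079.00 Cr
  3,116.40 Cr + 34.01% × (29,079.00 Cr − 16,400.00 Cr) = 3,116.40 Cr + 34.01% × 12,679.00 Cr = 7,428.53 Cr
Difference: |5,464.95 Cr − 7,428.53 Cr| = 1,963.58 Cr (higher under Class 2)

1,963.58 Cr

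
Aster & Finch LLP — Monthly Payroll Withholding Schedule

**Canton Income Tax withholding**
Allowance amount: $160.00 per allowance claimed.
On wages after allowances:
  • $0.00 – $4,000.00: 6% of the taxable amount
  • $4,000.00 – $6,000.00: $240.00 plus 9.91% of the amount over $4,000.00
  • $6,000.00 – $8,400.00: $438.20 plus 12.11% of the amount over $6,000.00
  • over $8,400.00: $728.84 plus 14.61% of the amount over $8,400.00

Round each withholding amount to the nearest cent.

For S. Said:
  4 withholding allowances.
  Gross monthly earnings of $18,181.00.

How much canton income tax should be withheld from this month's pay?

$2,064.34

Canton Income Tax: taxable = $18,181.00 − 4×$160.00 = $17,541.00
  $728.84 + 14.61% × ($17,541.00 − $8,400.00) = $728.84 + 14.61% × $9,141.00 = $2,064.34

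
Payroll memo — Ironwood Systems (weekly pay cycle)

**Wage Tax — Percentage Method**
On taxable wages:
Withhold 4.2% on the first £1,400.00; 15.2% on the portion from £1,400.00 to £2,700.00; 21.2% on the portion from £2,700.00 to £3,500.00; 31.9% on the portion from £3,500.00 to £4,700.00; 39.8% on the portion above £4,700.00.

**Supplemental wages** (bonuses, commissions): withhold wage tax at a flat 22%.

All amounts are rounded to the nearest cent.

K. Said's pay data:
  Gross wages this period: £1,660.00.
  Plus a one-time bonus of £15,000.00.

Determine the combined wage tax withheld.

Wage Tax: taxable = £1,660.00
  £58.80 + 15.2% × (£1,660.00 − £1,400.00) = £58.80 + 15.2% × £260.00 = £98.32
Supplemental (22% flat on bonus): 22% × £15,000.00 = £3,300.00
Total wage tax: £98.32 + £3,300.00 = £3,398.32

£3,398.32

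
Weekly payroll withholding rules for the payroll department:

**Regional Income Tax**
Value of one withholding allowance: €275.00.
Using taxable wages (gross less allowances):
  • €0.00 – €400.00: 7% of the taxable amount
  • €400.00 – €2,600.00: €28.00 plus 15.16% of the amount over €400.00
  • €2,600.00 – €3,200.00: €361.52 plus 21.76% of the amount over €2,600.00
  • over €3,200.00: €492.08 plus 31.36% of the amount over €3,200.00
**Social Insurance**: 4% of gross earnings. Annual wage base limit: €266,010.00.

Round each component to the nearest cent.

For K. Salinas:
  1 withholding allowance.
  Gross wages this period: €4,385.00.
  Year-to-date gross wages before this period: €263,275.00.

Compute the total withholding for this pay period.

Regional Income Tax: taxable = €4,385.00 − 1×€275.00 = €4,110.00
  €492.08 + 31.36% × (€4,110.00 − €3,200.00) = €492.08 + 31.36% × €910.00 = €777.46
Social Insurance: cap €266,010.00 − YTD €263,275.00 = €2,735.00 subject; 4% × €2,735.00 = €109.40
Total: €777.46 + €109.40 = €886.86

€886.86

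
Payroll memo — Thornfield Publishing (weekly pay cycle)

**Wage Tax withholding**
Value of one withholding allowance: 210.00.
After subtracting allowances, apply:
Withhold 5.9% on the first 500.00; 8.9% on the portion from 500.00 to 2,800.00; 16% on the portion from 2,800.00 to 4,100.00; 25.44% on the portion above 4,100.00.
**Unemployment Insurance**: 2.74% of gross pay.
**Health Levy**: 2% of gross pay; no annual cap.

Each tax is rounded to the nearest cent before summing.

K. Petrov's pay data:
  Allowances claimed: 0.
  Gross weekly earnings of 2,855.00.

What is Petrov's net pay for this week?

2,476.67

Wage Tax: taxable = 2,855.00
  234.20 + 16% × (2,855.00 − 2,800.00) = 234.20 + 16% × 55.00 = 243.00
Unemployment Insurance: 2.74% × 2,855.00 = 78.23
Health Levy: 2% × 2,855.00 = 57.10
Total withheld: 243.00 + 78.23 + 57.10 = 378.33
Net pay: 2,855.00 − 378.33 = 2,476.67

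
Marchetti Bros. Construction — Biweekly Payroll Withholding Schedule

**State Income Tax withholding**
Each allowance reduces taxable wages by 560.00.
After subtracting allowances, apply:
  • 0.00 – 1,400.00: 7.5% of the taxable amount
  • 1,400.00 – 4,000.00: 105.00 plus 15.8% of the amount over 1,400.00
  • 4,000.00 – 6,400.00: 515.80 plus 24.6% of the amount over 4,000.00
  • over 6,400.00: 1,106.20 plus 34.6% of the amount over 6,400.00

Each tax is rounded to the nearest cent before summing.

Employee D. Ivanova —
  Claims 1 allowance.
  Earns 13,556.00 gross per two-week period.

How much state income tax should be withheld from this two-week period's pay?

State Income Tax: taxable = 13,556.00 − 1×560.00 = 12,996.00
  1,106.20 + 34.6% × (12,996.00 − 6,400.00) = 1,106.20 + 34.6% × 6,596.00 = 3,388.42

3,388.42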